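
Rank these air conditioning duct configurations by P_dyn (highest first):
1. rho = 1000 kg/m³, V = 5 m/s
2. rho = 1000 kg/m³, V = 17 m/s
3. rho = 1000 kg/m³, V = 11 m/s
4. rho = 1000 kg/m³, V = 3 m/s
Case 1: P_dyn = 12.5 kPa
Case 2: P_dyn = 144.5 kPa
Case 3: P_dyn = 60.5 kPa
Case 4: P_dyn = 4.5 kPa
Ranking (highest first): 2, 3, 1, 4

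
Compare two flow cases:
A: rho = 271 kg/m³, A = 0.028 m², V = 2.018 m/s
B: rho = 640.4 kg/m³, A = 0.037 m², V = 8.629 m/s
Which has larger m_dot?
m_dot(A) = 15.31 kg/s, m_dot(B) = 204.5 kg/s. Answer: B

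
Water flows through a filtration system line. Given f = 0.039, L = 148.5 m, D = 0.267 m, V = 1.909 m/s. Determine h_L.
Formula: h_L = f \frac{L}{D} \frac{V^2}{2g}
h_L = 0.039·(148.5/0.267)·1.909²/(2·9.81) = 4.029 m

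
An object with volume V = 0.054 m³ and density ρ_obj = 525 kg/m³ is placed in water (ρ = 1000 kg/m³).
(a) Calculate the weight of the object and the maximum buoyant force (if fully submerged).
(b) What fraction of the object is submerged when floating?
(a) W=rho_obj*g*V=525*9.81*0.054=278.1 N; F_B(max)=rho*g*V=1000*9.81*0.054=529.7 N
(b) Floating fraction=rho_obj/rho=525/1000=0.525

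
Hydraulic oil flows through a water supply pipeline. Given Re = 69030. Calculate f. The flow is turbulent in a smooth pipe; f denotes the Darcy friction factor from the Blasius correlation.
Formula: f = \frac{0.316}{Re^{0.25}}
f = 0.316/69030^0.25 = 0.0195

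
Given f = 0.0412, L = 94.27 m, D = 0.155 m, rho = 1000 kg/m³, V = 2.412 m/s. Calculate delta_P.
Formula: \Delta P = f \frac{L}{D} \frac{\rho V^2}{2}
delta_P = 0.0412·(94.27/0.155)·0.5·1000·2.412²/1000 = 72.89 kPa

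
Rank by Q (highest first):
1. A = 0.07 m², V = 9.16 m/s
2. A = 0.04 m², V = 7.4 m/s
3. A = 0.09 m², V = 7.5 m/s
Case 1: Q = 641.2 L/s
Case 2: Q = 296 L/s
Case 3: Q = 675 L/s
Ranking (highest first): 3, 1, 2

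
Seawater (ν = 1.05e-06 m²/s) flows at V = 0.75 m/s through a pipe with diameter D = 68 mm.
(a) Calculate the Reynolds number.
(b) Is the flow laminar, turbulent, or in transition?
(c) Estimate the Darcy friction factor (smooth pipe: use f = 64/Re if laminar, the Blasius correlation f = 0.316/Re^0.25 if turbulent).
(a) Re = V·D/ν = 0.75·0.068/1.05e-06 = 48571
(b) Flow regime: turbulent (Re > 4000)
(c) Friction factor: f = 0.316/Re^0.25 = 0.316/48571^0.25 = 0.02129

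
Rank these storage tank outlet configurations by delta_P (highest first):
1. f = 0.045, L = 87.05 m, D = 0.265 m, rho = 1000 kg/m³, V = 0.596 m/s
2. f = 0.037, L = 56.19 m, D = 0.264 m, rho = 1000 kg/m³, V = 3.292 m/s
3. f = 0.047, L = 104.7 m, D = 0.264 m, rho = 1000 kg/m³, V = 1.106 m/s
Case 1: delta_P = 2.625 kPa
Case 2: delta_P = 42.67 kPa
Case 3: delta_P = 11.4 kPa
Ranking (highest first): 2, 3, 1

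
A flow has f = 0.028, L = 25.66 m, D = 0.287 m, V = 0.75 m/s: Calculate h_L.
Formula: h_L = f \frac{L}{D} \frac{V^2}{2g}
h_L = 0.028·(25.66/0.287)·0.75²/(2·9.81) = 0.07177 m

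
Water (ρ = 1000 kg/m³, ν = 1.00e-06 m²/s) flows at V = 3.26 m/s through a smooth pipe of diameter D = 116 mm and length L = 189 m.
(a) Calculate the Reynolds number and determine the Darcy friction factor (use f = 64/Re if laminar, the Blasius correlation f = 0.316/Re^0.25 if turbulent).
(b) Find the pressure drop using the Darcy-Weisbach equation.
(a) Re = V·D/ν = 3.26·0.116/1.00e-06 = 378160 → turbulent (Re > 4000); f = 0.316/Re^0.25 = 0.316/378160^0.25 = 0.012743 (Blasius is strictly valid for Re ≲ 1e5; used here as the smooth-pipe estimate the problem specifies)
(b) Darcy-Weisbach: ΔP = f·(L/D)·½ρV²/1000 = 0.012743·(189/0.116)·½·1000·3.26²/1000 = 110.3 kPa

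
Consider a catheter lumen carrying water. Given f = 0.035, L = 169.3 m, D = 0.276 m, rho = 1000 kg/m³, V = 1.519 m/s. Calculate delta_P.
Formula: \Delta P = f \frac{L}{D} \frac{\rho V^2}{2}
delta_P = 0.035·(169.3/0.276)·0.5·1000·1.519²/1000 = 24.77 kPa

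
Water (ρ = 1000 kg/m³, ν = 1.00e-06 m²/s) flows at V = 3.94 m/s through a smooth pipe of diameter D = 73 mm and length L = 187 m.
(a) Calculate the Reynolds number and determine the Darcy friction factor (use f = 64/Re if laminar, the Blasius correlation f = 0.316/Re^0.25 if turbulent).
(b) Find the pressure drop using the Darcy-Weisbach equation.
(a) Re = V·D/ν = 3.94·0.073/1.00e-06 = 287620 → turbulent (Re > 4000); f = 0.316/Re^0.25 = 0.316/287620^0.25 = 0.013645 (Blasius is strictly valid for Re ≲ 1e5; used here as the smooth-pipe estimate the problem specifies)
(b) Darcy-Weisbach: ΔP = f·(L/D)·½ρV²/1000 = 0.013645·(187/0.073)·½·1000·3.94²/1000 = 271.3 kPa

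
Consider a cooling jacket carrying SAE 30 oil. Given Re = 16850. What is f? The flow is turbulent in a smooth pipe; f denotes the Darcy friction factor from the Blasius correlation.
Formula: f = \frac{0.316}{Re^{0.25}}
f = 0.316/16850^0.25 = 0.02774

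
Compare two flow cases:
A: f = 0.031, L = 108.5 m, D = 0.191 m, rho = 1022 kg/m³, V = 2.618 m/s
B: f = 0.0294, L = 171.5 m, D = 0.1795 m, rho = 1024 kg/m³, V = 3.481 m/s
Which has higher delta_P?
delta_P(A) = 61.68 kPa, delta_P(B) = 174.3 kPa. Answer: B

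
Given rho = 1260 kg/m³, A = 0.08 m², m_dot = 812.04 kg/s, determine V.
Formula: \dot{m} = \rho A V
Substituting knowns: 812.04 = 1260·0.08·V
Solving for V: V = 812.04/(1260·0.08) = 8.056 m/s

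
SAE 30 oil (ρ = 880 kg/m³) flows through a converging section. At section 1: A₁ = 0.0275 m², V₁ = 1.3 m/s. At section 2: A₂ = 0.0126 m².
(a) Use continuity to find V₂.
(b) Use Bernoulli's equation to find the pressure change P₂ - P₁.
(a) Continuity: A₁V₁=A₂V₂ -> V₂=A₁V₁/A₂=0.0275*1.3/0.0126=2.84 m/s
(b) Bernoulli: P₂-P₁=0.5*rho*(V₁^2-V₂^2)/1000=0.5*880*(1.3^2-2.84^2)/1000=-2.805 kPa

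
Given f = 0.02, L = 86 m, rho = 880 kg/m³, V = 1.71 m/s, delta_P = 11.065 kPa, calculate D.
Formula: \Delta P = f \frac{L}{D} \frac{\rho V^2}{2}
Substituting knowns: 11.065 = 0.02·(86/D)·0.5·880·1.71²/1000
Solving for D: D = 0.02·86·0.5·880·1.71²/(11.065·1000) = 0.2 m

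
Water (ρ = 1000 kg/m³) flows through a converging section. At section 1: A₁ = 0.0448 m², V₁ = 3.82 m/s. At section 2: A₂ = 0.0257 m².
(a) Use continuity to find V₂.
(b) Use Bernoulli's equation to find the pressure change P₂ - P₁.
(a) Continuity: A₁V₁=A₂V₂ -> V₂=A₁V₁/A₂=0.0448*3.82/0.0257=6.66 m/s
(b) Bernoulli: P₂-P₁=0.5*rho*(V₁^2-V₂^2)/1000=0.5*1000*(3.82^2-6.66^2)/1000=-14.88 kPa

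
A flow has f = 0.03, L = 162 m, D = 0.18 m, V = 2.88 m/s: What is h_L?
Formula: h_L = f \frac{L}{D} \frac{V^2}{2g}
h_L = 0.03·(162/0.18)·2.88²/(2·9.81) = 11.41 m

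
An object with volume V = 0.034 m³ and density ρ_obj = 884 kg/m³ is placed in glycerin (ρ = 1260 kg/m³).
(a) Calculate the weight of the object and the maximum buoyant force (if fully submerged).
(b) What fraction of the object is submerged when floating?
(a) W=rho_obj*g*V=884*9.81*0.034=294.8 N; F_B(max)=rho*g*V=1260*9.81*0.034=420.3 N
(b) Floating fraction=rho_obj/rho=884/1260=0.702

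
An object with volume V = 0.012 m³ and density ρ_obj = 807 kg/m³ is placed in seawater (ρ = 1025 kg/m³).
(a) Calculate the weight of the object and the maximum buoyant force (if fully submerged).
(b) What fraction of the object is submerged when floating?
(a) W=rho_obj*g*V=807*9.81*0.012=95.0 N; F_B(max)=rho*g*V=1025*9.81*0.012=120.7 N
(b) Floating fraction=rho_obj/rho=807/1025=0.787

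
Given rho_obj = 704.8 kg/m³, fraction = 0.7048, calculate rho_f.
Formula: f_{sub} = \frac{\rho_{obj}}{\rho_f}
Substituting knowns: 0.7048 = 704.8/rho_f
Solving for rho_f: rho_f = 704.8/0.7048 = 1000 kg/m³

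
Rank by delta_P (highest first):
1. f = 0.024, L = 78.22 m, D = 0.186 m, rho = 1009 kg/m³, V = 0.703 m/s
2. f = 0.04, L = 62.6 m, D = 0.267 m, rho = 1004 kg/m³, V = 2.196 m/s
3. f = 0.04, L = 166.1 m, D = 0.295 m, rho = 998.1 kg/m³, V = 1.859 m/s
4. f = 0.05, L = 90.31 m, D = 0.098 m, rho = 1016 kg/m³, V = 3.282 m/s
Case 1: delta_P = 2.516 kPa
Case 2: delta_P = 22.7 kPa
Case 3: delta_P = 38.84 kPa
Case 4: delta_P = 252.1 kPa
Ranking (highest first): 4, 3, 2, 1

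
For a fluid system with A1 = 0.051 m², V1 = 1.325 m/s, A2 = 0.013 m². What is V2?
Formula: V_2 = \frac{A_1 V_1}{A_2}
V2 = 0.051·1.325/0.013 = 5.198 m/s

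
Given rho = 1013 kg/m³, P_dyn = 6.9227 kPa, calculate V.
Formula: P_{dyn} = \frac{1}{2} \rho V^2
Substituting knowns: 6.9227 = 0.5·1013·V²/1000
Solving for V: V = √(2·(6.9227·1000)/1013) = 3.697 m/s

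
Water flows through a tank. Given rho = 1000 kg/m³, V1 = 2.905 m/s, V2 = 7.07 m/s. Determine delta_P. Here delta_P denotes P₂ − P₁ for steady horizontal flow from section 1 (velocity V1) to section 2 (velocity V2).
Formula: \Delta P = \frac{1}{2} \rho (V_1^2 - V_2^2)
delta_P = 0.5·1000·(2.905² − 7.07²)/1000 = -20.77 kPa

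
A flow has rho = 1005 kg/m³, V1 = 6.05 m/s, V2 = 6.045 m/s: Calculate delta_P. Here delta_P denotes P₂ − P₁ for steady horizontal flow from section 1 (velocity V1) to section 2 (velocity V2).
Formula: \Delta P = \frac{1}{2} \rho (V_1^2 - V_2^2)
delta_P = 0.5·1005·(6.05² − 6.045²)/1000 = 0.03039 kPa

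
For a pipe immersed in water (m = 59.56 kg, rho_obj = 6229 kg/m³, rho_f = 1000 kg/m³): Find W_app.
Formula: W_{app} = mg\left(1 - \frac{\rho_f}{\rho_{obj}}\right)
W_app = 59.56·9.81·(1 − 1000/6229) = 490.5 N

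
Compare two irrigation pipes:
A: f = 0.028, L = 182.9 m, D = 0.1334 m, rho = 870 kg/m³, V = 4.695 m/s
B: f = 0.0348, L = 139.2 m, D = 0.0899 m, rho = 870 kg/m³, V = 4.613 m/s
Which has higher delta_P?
delta_P(A) = 368.1 kPa, delta_P(B) = 498.8 kPa. Answer: B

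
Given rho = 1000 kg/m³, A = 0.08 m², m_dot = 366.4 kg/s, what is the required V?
Formula: \dot{m} = \rho A V
Substituting knowns: 366.4 = 1000·0.08·V
Solving for V: V = 366.4/(1000·0.08) = 4.58 m/s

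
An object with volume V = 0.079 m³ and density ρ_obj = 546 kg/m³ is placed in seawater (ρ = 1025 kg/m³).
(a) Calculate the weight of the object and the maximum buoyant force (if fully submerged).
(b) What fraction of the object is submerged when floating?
(a) W=rho_obj*g*V=546*9.81*0.079=423.1 N; F_B(max)=rho*g*V=1025*9.81*0.079=794.4 N
(b) Floating fraction=rho_obj/rho=546/1025=0.533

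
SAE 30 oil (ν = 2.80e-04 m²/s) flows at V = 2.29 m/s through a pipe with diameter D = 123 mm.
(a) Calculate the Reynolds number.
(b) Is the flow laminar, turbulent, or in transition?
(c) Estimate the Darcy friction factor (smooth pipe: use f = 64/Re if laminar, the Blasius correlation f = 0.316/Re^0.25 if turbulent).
(a) Re = V·D/ν = 2.29·0.123/2.80e-04 = 1006
(b) Flow regime: laminar (Re < 2300)
(c) Friction factor: f = 64/Re = 64/1006 = 0.06362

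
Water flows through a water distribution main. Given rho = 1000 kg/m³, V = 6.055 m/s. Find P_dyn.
Formula: P_{dyn} = \frac{1}{2} \rho V^2
P_dyn = 0.5·1000·6.055²/1000 = 18.33 kPa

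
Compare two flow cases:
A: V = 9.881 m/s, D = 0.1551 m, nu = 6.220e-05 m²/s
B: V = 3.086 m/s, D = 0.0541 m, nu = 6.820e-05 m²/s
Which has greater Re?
Re(A) = 24639, Re(B) = 2448. Answer: A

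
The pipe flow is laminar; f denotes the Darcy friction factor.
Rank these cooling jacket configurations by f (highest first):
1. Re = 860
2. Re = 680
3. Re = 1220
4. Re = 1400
Case 1: f = 0.07442
Case 2: f = 0.09412
Case 3: f = 0.05246
Case 4: f = 0.04571
Ranking (highest first): 2, 1, 3, 4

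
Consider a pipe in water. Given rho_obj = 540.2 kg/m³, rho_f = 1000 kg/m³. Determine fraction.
Formula: f_{sub} = \frac{\rho_{obj}}{\rho_f}
fraction = 540.2/1000 = 0.5402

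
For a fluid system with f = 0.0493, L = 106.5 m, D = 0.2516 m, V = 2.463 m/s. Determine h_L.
Formula: h_L = f \frac{L}{D} \frac{V^2}{2g}
h_L = 0.0493·(106.5/0.2516)·2.463²/(2·9.81) = 6.452 m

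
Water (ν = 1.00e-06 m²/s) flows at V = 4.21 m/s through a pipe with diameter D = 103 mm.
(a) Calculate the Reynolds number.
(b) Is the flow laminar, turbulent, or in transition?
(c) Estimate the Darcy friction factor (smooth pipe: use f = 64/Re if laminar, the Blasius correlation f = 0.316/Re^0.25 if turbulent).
(a) Re = V·D/ν = 4.21·0.103/1.00e-06 = 433630
(b) Flow regime: turbulent (Re > 4000)
(c) Friction factor: f = 0.316/Re^0.25 = 0.316/433630^0.25 = 0.01231 (Blasius is strictly valid for Re ≲ 1e5; used here as the smooth-pipe estimate the problem specifies)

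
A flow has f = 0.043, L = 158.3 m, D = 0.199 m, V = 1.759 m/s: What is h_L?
Formula: h_L = f \frac{L}{D} \frac{V^2}{2g}
h_L = 0.043·(158.3/0.199)·1.759²/(2·9.81) = 5.394 m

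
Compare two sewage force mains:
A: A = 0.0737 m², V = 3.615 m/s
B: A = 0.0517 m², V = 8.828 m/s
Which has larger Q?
Q(A) = 266.4 L/s, Q(B) = 456.4 L/s. Answer: B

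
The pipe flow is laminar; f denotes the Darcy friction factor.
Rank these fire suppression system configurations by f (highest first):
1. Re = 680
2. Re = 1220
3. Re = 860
Case 1: f = 0.09412
Case 2: f = 0.05246
Case 3: f = 0.07442
Ranking (highest first): 1, 3, 2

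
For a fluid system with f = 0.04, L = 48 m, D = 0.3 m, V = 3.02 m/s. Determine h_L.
Formula: h_L = f \frac{L}{D} \frac{V^2}{2g}
h_L = 0.04·(48/0.3)·3.02²/(2·9.81) = 2.975 m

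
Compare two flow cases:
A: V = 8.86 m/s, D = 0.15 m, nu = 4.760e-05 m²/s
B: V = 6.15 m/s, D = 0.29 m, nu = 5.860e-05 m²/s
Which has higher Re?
Re(A) = 27920, Re(B) = 30435. Answer: B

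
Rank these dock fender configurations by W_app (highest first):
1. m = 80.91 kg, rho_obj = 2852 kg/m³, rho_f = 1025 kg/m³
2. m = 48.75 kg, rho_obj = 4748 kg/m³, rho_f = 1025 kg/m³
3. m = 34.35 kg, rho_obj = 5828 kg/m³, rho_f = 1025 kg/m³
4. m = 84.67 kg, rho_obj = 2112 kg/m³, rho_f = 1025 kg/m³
Case 1: W_app = 508.5 N
Case 2: W_app = 375 N
Case 3: W_app = 277.7 N
Case 4: W_app = 427.5 N
Ranking (highest first): 1, 4, 2, 3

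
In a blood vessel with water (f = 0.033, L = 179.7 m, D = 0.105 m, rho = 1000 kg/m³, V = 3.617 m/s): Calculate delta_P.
Formula: \Delta P = f \frac{L}{D} \frac{\rho V^2}{2}
delta_P = 0.033·(179.7/0.105)·0.5·1000·3.617²/1000 = 369.4 kPa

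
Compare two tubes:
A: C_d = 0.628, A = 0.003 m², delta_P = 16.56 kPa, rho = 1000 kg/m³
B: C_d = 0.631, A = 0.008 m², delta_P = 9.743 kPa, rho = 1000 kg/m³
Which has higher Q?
Q(A) = 10.84 L/s, Q(B) = 22.28 L/s. Answer: B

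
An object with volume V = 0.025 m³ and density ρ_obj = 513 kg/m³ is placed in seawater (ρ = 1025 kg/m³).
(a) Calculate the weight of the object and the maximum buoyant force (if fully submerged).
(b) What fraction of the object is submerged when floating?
(a) W=rho_obj*g*V=513*9.81*0.025=125.8 N; F_B(max)=rho*g*V=1025*9.81*0.025=251.4 N
(b) Floating fraction=rho_obj/rho=513/1025=0.500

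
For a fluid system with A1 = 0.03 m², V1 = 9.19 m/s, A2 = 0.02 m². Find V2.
Formula: V_2 = \frac{A_1 V_1}{A_2}
V2 = 0.03·9.19/0.02 = 13.79 m/s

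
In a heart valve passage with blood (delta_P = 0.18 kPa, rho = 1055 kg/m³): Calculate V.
Formula: V = \sqrt{\frac{2 \Delta P}{\rho}}
V = √(2·(0.18·1000)/1055) = 0.5842 m/s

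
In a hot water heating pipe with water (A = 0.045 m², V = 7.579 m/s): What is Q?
Formula: Q = A V
Q = 0.045·7.579·1000 = 341.1 L/s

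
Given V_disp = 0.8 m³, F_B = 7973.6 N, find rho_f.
Formula: F_B = \rho_f g V_{disp}
Substituting knowns: 7973.6 = rho_f·9.81·0.8
Solving for rho_f: rho_f = 7973.6/(9.81·0.8) = 1016 kg/m³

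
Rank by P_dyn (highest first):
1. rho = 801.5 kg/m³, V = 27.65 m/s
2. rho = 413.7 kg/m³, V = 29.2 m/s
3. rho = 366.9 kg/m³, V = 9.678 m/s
Case 1: P_dyn = 306.4 kPa
Case 2: P_dyn = 176.4 kPa
Case 3: P_dyn = 17.18 kPa
Ranking (highest first): 1, 2, 3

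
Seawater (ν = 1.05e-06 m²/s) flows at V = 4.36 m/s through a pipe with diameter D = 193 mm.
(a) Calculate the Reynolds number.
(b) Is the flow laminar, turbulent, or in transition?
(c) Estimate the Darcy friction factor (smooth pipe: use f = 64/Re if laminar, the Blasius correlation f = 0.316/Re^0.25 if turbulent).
(a) Re = V·D/ν = 4.36·0.193/1.05e-06 = 801410
(b) Flow regime: turbulent (Re > 4000)
(c) Friction factor: f = 0.316/Re^0.25 = 0.316/801410^0.25 = 0.01056 (Blasius is strictly valid for Re ≲ 1e5; used here as the smooth-pipe estimate the problem specifies)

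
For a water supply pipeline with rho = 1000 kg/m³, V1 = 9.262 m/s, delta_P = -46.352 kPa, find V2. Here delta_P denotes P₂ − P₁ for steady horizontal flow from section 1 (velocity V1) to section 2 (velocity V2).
Formula: \Delta P = \frac{1}{2} \rho (V_1^2 - V_2^2)
Substituting knowns: -46.352 = 0.5·1000·(9.262² − V2²)/1000
Solving for V2: V2 = √(9.262² − 2·(-46.352·1000)/1000) = 13.36 m/s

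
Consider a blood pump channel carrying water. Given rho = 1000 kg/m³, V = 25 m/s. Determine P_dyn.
Formula: P_{dyn} = \frac{1}{2} \rho V^2
P_dyn = 0.5·1000·25²/1000 = 312.5 kPa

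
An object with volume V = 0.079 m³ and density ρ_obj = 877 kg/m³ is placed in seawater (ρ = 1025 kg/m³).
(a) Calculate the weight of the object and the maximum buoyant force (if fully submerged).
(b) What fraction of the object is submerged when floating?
(a) W=rho_obj*g*V=877*9.81*0.079=679.7 N; F_B(max)=rho*g*V=1025*9.81*0.079=794.4 N
(b) Floating fraction=rho_obj/rho=877/1025=0.856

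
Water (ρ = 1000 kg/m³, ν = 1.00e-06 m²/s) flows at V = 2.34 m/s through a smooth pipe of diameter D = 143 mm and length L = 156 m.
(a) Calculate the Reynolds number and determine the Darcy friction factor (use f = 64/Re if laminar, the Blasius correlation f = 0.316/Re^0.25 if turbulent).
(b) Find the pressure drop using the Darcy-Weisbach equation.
(a) Re = V·D/ν = 2.34·0.143/1.00e-06 = 334620 → turbulent (Re > 4000); f = 0.316/Re^0.25 = 0.316/334620^0.25 = 0.013139 (Blasius is strictly valid for Re ≲ 1e5; used here as the smooth-pipe estimate the problem specifies)
(b) Darcy-Weisbach: ΔP = f·(L/D)·½ρV²/1000 = 0.013139·(156/0.143)·½·1000·2.34²/1000 = 39.24 kPa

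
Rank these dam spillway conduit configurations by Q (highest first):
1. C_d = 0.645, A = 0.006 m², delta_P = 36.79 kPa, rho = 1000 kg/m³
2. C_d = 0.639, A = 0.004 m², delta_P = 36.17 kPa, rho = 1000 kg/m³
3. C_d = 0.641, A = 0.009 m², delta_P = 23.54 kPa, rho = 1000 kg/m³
Case 1: Q = 33.2 L/s
Case 2: Q = 21.74 L/s
Case 3: Q = 39.58 L/s
Ranking (highest first): 3, 1, 2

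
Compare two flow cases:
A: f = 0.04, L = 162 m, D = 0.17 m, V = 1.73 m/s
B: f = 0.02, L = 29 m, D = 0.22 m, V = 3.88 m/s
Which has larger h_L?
h_L(A) = 5.815 m, h_L(B) = 2.023 m. Answer: A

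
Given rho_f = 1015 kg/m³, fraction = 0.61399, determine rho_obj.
Formula: f_{sub} = \frac{\rho_{obj}}{\rho_f}
Substituting knowns: 0.61399 = rho_obj/1015
Solving for rho_obj: rho_obj = 0.61399·1015 = 623.2 kg/m³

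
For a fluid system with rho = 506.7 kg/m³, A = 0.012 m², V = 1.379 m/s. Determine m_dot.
Formula: \dot{m} = \rho A V
m_dot = 506.7·0.012·1.379 = 8.385 kg/s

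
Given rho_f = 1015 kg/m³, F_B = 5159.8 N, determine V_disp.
Formula: F_B = \rho_f g V_{disp}
Substituting knowns: 5159.8 = 1015·9.81·V_disp
Solving for V_disp: V_disp = 5159.8/(1015·9.81) = 0.5182 m³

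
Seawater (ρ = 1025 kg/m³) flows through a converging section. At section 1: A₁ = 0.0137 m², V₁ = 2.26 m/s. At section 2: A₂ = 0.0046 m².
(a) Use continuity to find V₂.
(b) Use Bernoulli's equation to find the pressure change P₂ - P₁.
(a) Continuity: A₁V₁=A₂V₂ -> V₂=A₁V₁/A₂=0.0137*2.26/0.0046=6.73 m/s
(b) Bernoulli: P₂-P₁=0.5*rho*(V₁^2-V₂^2)/1000=0.5*1025*(2.26^2-6.73^2)/1000=-20.59 kPa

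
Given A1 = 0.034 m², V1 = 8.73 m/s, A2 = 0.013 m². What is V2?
Formula: V_2 = \frac{A_1 V_1}{A_2}
V2 = 0.034·8.73/0.013 = 22.83 m/s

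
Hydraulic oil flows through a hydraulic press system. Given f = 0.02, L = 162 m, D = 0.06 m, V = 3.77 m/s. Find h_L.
Formula: h_L = f \frac{L}{D} \frac{V^2}{2g}
h_L = 0.02·(162/0.06)·3.77²/(2·9.81) = 39.12 m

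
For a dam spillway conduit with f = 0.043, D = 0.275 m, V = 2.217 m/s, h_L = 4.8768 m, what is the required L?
Formula: h_L = f \frac{L}{D} \frac{V^2}{2g}
Substituting knowns: 4.8768 = 0.043·(L/0.275)·2.217²/(2·9.81)
Solving for L: L = 4.8768·2·9.81·0.275/(0.043·2.217²) = 124.5 m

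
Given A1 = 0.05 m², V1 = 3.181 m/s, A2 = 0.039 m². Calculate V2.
Formula: V_2 = \frac{A_1 V_1}{A_2}
V2 = 0.05·3.181/0.039 = 4.078 m/s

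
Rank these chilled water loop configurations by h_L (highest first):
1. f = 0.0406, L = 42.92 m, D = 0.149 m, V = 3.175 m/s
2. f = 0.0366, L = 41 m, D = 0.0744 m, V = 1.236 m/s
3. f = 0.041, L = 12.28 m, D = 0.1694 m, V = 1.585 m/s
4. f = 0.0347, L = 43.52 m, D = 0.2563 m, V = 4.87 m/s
Case 1: h_L = 6.009 m
Case 2: h_L = 1.57 m
Case 3: h_L = 0.3806 m
Case 4: h_L = 7.122 m
Ranking (highest first): 4, 1, 2, 3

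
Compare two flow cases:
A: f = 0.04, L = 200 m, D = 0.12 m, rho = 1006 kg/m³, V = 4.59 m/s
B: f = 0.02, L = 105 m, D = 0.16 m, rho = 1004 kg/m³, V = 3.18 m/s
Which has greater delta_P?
delta_P(A) = 706.5 kPa, delta_P(B) = 66.63 kPa. Answer: A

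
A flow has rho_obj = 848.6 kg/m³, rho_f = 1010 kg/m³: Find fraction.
Formula: f_{sub} = \frac{\rho_{obj}}{\rho_f}
fraction = 848.6/1010 = 0.8402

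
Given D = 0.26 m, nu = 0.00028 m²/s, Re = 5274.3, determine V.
Formula: Re = \frac{V D}{\nu}
Substituting knowns: 5274.3 = V·0.26/0.00028
Solving for V: V = 5274.3·0.00028/0.26 = 5.68 m/s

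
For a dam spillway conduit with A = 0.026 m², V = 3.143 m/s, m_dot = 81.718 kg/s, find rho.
Formula: \dot{m} = \rho A V
Substituting knowns: 81.718 = rho·0.026·3.143
Solving for rho: rho = 81.718/(0.026·3.143) = 1000 kg/m³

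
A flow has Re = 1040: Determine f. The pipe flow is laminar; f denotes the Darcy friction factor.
Formula: f = \frac{64}{Re}
f = 64/1040 = 0.06154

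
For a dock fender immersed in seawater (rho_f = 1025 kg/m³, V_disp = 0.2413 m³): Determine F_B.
Formula: F_B = \rho_f g V_{disp}
F_B = 1025·9.81·0.2413 = 2426 N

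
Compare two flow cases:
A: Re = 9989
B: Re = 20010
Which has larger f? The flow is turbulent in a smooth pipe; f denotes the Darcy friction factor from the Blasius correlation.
f(A) = 0.03161, f(B) = 0.02657. Answer: A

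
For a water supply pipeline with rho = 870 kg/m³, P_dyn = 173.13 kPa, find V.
Formula: P_{dyn} = \frac{1}{2} \rho V^2
Substituting knowns: 173.13 = 0.5·870·V²/1000
Solving for V: V = √(2·(173.13·1000)/870) = 19.95 m/s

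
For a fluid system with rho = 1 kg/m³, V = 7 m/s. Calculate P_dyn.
Formula: P_{dyn} = \frac{1}{2} \rho V^2
P_dyn = 0.5·1·7²/1000 = 0.0245 kPa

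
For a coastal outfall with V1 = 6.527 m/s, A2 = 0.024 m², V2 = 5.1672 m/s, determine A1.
Formula: V_2 = \frac{A_1 V_1}{A_2}
Substituting knowns: 5.1672 = A1·6.527/0.024
Solving for A1: A1 = 5.1672·0.024/6.527 = 0.019 m²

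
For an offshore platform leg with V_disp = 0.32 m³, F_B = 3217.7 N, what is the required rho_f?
Formula: F_B = \rho_f g V_{disp}
Substituting knowns: 3217.7 = rho_f·9.81·0.32
Solving for rho_f: rho_f = 3217.7/(9.81·0.32) = 1025 kg/m³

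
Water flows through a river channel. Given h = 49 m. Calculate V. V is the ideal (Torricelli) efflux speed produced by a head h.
Formula: V = \sqrt{2 g h}
V = √(2·9.81·49) = 31.01 m/s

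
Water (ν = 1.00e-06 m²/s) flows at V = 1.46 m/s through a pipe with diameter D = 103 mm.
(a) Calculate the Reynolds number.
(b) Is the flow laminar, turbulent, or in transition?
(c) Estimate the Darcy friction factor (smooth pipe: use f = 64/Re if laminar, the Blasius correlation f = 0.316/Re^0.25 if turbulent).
(a) Re = V·D/ν = 1.46·0.103/1.00e-06 = 150380
(b) Flow regime: turbulent (Re > 4000)
(c) Friction factor: f = 0.316/Re^0.25 = 0.316/150380^0.25 = 0.01605 (Blasius is strictly valid for Re ≲ 1e5; used here as the smooth-pipe estimate the problem specifies)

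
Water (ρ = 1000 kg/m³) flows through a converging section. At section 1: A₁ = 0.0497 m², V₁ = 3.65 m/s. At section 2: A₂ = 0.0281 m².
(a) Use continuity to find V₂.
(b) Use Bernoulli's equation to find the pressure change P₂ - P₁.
(a) Continuity: A₁V₁=A₂V₂ -> V₂=A₁V₁/A₂=0.0497*3.65/0.0281=6.46 m/s
(b) Bernoulli: P₂-P₁=0.5*rho*(V₁^2-V₂^2)/1000=0.5*1000*(3.65^2-6.46^2)/1000=-14.2 kPa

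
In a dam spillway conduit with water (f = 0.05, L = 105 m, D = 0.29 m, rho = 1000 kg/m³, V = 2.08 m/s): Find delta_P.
Formula: \Delta P = f \frac{L}{D} \frac{\rho V^2}{2}
delta_P = 0.05·(105/0.29)·0.5·1000·2.08²/1000 = 39.16 kPa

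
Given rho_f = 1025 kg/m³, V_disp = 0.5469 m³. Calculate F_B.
Formula: F_B = \rho_f g V_{disp}
F_B = 1025·9.81·0.5469 = 5499 N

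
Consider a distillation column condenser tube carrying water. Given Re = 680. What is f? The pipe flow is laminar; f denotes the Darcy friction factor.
Formula: f = \frac{64}{Re}
f = 64/680 = 0.09412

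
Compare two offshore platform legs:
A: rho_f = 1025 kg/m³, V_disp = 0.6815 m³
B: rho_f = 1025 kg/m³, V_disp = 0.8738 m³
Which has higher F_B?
F_B(A) = 6853 N, F_B(B) = 8786 N. Answer: B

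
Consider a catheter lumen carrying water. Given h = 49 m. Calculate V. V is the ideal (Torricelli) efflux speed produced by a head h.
Formula: V = \sqrt{2 g h}
V = √(2·9.81·49) = 31.01 m/s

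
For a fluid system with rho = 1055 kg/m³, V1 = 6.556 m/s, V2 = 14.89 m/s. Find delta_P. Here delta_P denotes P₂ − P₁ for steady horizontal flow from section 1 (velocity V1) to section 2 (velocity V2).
Formula: \Delta P = \frac{1}{2} \rho (V_1^2 - V_2^2)
delta_P = 0.5·1055·(6.556² − 14.89²)/1000 = -94.28 kPa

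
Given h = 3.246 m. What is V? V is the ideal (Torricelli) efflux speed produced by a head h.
Formula: V = \sqrt{2 g h}
V = √(2·9.81·3.246) = 7.98 m/s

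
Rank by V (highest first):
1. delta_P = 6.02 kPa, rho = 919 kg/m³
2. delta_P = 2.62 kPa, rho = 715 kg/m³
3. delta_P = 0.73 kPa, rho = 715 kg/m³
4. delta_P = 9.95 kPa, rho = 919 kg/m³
Case 1: V = 3.62 m/s
Case 2: V = 2.707 m/s
Case 3: V = 1.429 m/s
Case 4: V = 4.653 m/s
Ranking (highest first): 4, 1, 2, 3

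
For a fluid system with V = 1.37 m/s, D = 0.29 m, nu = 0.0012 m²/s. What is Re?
Formula: Re = \frac{V D}{\nu}
Re = 1.37·0.29/0.0012 = 331.1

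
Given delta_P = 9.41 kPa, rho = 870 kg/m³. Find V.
Formula: V = \sqrt{\frac{2 \Delta P}{\rho}}
V = √(2·(9.41·1000)/870) = 4.651 m/s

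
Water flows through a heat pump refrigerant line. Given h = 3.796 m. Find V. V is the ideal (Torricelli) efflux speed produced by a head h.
Formula: V = \sqrt{2 g h}
V = √(2·9.81·3.796) = 8.63 m/s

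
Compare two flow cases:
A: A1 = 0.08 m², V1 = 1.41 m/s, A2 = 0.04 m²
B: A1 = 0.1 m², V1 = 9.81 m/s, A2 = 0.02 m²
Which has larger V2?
V2(A) = 2.82 m/s, V2(B) = 49.05 m/s. Answer: B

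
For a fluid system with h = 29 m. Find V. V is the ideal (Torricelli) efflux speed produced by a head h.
Formula: V = \sqrt{2 g h}
V = √(2·9.81·29) = 23.85 m/s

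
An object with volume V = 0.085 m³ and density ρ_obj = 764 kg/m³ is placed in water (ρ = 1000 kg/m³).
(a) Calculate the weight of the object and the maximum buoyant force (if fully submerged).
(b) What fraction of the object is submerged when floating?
(a) W=rho_obj*g*V=764*9.81*0.085=637.1 N; F_B(max)=rho*g*V=1000*9.81*0.085=833.9 N
(b) Floating fraction=rho_obj/rho=764/1000=0.764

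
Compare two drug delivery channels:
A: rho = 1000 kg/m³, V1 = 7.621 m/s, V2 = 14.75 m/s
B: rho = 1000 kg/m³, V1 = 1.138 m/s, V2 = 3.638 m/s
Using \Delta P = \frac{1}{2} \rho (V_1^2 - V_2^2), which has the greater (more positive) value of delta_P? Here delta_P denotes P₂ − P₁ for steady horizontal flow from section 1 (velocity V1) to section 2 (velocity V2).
delta_P(A) = -79.74 kPa, delta_P(B) = -5.97 kPa. Answer: B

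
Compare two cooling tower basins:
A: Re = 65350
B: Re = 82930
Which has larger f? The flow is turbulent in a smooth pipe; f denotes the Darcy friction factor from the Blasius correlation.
f(A) = 0.01976, f(B) = 0.01862. Answer: A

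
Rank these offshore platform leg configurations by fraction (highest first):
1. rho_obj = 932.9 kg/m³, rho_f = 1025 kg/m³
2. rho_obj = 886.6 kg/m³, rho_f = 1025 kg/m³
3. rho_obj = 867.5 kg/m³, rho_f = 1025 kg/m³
Case 1: fraction = 0.9101
Case 2: fraction = 0.865
Case 3: fraction = 0.8463
Ranking (highest first): 1, 2, 3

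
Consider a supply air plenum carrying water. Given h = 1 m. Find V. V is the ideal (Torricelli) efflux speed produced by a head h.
Formula: V = \sqrt{2 g h}
V = √(2·9.81·1) = 4.429 m/s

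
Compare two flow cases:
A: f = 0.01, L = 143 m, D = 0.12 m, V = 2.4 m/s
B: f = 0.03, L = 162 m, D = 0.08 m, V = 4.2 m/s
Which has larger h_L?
h_L(A) = 3.498 m, h_L(B) = 54.62 m. Answer: B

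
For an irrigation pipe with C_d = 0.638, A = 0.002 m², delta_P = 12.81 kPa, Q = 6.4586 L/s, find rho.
Formula: Q = C_d A \sqrt{\frac{2 \Delta P}{\rho}}
Substituting knowns: 6.4586 = 0.638·0.002·√(2·(12.81·1000)/rho)·1000
Solving for rho: rho = 2·(12.81·1000)/((6.4586/1000)/(0.638·0.002))² = 1000 kg/m³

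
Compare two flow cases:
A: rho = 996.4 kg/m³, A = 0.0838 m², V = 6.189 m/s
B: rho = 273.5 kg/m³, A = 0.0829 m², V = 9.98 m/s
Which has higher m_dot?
m_dot(A) = 516.8 kg/s, m_dot(B) = 226.3 kg/s. Answer: A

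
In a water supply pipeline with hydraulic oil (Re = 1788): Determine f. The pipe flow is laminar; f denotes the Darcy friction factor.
Formula: f = \frac{64}{Re}
f = 64/1788 = 0.03579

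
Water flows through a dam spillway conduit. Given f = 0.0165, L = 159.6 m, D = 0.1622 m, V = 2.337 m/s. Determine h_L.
Formula: h_L = f \frac{L}{D} \frac{V^2}{2g}
h_L = 0.0165·(159.6/0.1622)·2.337²/(2·9.81) = 4.519 m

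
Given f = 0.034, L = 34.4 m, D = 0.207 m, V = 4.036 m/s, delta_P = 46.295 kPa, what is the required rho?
Formula: \Delta P = f \frac{L}{D} \frac{\rho V^2}{2}
Substituting knowns: 46.295 = 0.034·(34.4/0.207)·0.5·rho·4.036²/1000
Solving for rho: rho = (46.295·1000)/(0.034·(34.4/0.207)·0.5·4.036²) = 1006 kg/m³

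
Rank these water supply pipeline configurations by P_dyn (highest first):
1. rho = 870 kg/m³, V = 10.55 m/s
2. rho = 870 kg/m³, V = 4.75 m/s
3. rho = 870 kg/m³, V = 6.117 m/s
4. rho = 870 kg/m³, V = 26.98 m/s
Case 1: P_dyn = 48.42 kPa
Case 2: P_dyn = 9.815 kPa
Case 3: P_dyn = 16.28 kPa
Case 4: P_dyn = 316.6 kPa
Ranking (highest first): 4, 1, 3, 2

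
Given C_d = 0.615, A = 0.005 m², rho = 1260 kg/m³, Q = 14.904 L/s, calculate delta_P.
Formula: Q = C_d A \sqrt{\frac{2 \Delta P}{\rho}}
Substituting knowns: 14.904 = 0.615·0.005·√(2·(delta_P·1000)/1260)·1000
Solving for delta_P: delta_P = ((14.904/1000)/(0.615·0.005))²·1260/2/1000 = 14.8 kPa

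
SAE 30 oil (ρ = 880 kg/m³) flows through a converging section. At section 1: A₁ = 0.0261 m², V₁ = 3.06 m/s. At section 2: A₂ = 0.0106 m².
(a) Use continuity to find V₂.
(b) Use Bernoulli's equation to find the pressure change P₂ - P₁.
(a) Continuity: A₁V₁=A₂V₂ -> V₂=A₁V₁/A₂=0.0261*3.06/0.0106=7.53 m/s
(b) Bernoulli: P₂-P₁=0.5*rho*(V₁^2-V₂^2)/1000=0.5*880*(3.06^2-7.53^2)/1000=-20.83 kPa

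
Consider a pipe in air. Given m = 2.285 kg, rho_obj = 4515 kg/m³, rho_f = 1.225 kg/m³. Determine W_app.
Formula: W_{app} = mg\left(1 - \frac{\rho_f}{\rho_{obj}}\right)
W_app = 2.285·9.81·(1 − 1.225/4515) = 22.41 N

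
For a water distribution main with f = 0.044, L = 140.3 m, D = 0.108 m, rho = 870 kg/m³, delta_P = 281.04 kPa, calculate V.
Formula: \Delta P = f \frac{L}{D} \frac{\rho V^2}{2}
Substituting knowns: 281.04 = 0.044·(140.3/0.108)·0.5·870·V²/1000
Solving for V: V = √((281.04·1000)/(0.044·(140.3/0.108)·0.5·870)) = 3.362 m/s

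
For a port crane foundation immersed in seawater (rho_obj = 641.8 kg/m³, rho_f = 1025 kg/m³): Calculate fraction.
Formula: f_{sub} = \frac{\rho_{obj}}{\rho_f}
fraction = 641.8/1025 = 0.6261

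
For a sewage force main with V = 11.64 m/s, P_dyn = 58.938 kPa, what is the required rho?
Formula: P_{dyn} = \frac{1}{2} \rho V^2
Substituting knowns: 58.938 = 0.5·rho·11.64²/1000
Solving for rho: rho = 2·(58.938·1000)/11.64² = 870 kg/m³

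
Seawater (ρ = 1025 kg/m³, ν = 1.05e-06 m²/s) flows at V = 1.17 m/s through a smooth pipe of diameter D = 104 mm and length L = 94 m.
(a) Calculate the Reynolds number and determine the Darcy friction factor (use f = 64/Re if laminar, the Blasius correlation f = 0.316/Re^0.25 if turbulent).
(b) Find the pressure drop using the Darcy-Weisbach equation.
(a) Re = V·D/ν = 1.17·0.104/1.05e-06 = 115890 → turbulent (Re > 4000); f = 0.316/Re^0.25 = 0.316/115890^0.25 = 0.017127 (Blasius is strictly valid for Re ≲ 1e5; used here as the smooth-pipe estimate the problem specifies)
(b) Darcy-Weisbach: ΔP = f·(L/D)·½ρV²/1000 = 0.017127·(94/0.104)·½·1025·1.17²/1000 = 10.86 kPa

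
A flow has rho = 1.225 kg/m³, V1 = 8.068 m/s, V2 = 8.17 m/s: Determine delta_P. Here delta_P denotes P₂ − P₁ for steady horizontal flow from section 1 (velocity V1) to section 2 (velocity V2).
Formula: \Delta P = \frac{1}{2} \rho (V_1^2 - V_2^2)
delta_P = 0.5·1.225·(8.068² − 8.17²)/1000 = -0.001014 kPa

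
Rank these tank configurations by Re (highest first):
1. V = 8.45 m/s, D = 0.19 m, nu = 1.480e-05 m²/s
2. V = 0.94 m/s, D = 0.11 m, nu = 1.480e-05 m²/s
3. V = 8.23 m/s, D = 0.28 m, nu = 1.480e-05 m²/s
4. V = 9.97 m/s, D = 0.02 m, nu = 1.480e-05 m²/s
Case 1: Re = 108480
Case 2: Re = 6986
Case 3: Re = 155703
Case 4: Re = 13473
Ranking (highest first): 3, 1, 4, 2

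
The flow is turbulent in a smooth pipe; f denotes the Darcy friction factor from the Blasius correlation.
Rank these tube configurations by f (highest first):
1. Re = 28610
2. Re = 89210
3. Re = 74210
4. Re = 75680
Case 1: f = 0.0243
Case 2: f = 0.01828
Case 3: f = 0.01915
Case 4: f = 0.01905
Ranking (highest first): 1, 3, 4, 2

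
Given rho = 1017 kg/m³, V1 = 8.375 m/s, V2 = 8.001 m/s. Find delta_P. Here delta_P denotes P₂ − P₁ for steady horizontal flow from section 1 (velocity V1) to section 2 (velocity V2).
Formula: \Delta P = \frac{1}{2} \rho (V_1^2 - V_2^2)
delta_P = 0.5·1017·(8.375² − 8.001²)/1000 = 3.114 kPa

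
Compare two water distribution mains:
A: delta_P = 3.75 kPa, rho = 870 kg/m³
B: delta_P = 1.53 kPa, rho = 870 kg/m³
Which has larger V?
V(A) = 2.936 m/s, V(B) = 1.875 m/s. Answer: A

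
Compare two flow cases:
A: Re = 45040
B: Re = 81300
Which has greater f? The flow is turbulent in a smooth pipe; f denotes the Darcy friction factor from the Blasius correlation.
f(A) = 0.02169, f(B) = 0.01871. Answer: A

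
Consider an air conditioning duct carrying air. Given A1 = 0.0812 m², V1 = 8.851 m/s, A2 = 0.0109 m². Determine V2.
Formula: V_2 = \frac{A_1 V_1}{A_2}
V2 = 0.0812·8.851/0.0109 = 65.94 m/s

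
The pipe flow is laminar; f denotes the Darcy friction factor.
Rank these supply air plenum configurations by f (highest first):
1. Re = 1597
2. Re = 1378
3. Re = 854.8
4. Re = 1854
Case 1: f = 0.04008
Case 2: f = 0.04644
Case 3: f = 0.07487
Case 4: f = 0.03452
Ranking (highest first): 3, 2, 1, 4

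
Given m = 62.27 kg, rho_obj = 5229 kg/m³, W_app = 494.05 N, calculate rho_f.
Formula: W_{app} = mg\left(1 - \frac{\rho_f}{\rho_{obj}}\right)
Substituting knowns: 494.05 = 62.27·9.81·(1 − rho_f/5229)
Solving for rho_f: rho_f = 5229·(1 − 494.05/(62.27·9.81)) = 1000 kg/m³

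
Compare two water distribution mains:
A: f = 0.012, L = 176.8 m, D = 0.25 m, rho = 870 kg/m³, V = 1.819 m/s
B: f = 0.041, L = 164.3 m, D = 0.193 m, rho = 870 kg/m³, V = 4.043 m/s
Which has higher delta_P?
delta_P(A) = 12.21 kPa, delta_P(B) = 248.2 kPa. Answer: B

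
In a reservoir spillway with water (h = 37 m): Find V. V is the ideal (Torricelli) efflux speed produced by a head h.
Formula: V = \sqrt{2 g h}
V = √(2·9.81·37) = 26.94 m/s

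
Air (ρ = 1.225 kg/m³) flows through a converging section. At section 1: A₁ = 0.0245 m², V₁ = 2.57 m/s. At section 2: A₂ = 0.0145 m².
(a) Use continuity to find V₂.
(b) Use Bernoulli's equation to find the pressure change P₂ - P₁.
(a) Continuity: A₁V₁=A₂V₂ -> V₂=A₁V₁/A₂=0.0245*2.57/0.0145=4.34 m/s
(b) Bernoulli: P₂-P₁=0.5*rho*(V₁^2-V₂^2)/1000=0.5*1.225*(2.57^2-4.34^2)/1000=-0.007491 kPa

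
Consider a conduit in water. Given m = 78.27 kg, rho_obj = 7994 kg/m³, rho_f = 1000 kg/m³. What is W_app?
Formula: W_{app} = mg\left(1 - \frac{\rho_f}{\rho_{obj}}\right)
W_app = 78.27·9.81·(1 − 1000/7994) = 671.8 N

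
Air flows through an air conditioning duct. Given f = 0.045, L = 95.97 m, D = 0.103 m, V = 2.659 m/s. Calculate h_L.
Formula: h_L = f \frac{L}{D} \frac{V^2}{2g}
h_L = 0.045·(95.97/0.103)·2.659²/(2·9.81) = 15.11 m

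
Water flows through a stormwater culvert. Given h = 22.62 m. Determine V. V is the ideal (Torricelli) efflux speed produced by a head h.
Formula: V = \sqrt{2 g h}
V = √(2·9.81·22.62) = 21.07 m/s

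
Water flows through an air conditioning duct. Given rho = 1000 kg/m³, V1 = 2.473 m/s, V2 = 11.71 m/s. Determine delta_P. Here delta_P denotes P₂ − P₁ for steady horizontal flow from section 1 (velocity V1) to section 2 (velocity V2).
Formula: \Delta P = \frac{1}{2} \rho (V_1^2 - V_2^2)
delta_P = 0.5·1000·(2.473² − 11.71²)/1000 = -65.5 kPa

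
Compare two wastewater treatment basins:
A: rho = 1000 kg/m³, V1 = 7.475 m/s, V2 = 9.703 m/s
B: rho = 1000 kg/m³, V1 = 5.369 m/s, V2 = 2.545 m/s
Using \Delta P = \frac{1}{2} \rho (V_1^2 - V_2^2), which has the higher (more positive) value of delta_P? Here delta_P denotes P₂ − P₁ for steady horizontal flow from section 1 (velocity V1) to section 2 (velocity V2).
delta_P(A) = -19.14 kPa, delta_P(B) = 11.17 kPa. Answer: B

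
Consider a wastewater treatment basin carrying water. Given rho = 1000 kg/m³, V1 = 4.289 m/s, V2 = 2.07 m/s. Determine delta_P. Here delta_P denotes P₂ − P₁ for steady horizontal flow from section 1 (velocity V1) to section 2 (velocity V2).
Formula: \Delta P = \frac{1}{2} \rho (V_1^2 - V_2^2)
delta_P = 0.5·1000·(4.289² − 2.07²)/1000 = 7.055 kPa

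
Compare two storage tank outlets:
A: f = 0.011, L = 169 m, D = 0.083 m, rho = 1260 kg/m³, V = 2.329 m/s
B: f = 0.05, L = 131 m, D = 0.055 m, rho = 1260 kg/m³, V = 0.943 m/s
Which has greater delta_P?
delta_P(A) = 76.54 kPa, delta_P(B) = 66.72 kPa. Answer: A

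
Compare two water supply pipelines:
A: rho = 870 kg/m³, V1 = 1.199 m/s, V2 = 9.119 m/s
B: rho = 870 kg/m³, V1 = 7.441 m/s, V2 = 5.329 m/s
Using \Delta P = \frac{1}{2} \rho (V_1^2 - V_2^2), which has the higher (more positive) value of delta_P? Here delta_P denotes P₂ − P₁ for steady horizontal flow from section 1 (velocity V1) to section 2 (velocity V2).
delta_P(A) = -35.55 kPa, delta_P(B) = 11.73 kPa. Answer: B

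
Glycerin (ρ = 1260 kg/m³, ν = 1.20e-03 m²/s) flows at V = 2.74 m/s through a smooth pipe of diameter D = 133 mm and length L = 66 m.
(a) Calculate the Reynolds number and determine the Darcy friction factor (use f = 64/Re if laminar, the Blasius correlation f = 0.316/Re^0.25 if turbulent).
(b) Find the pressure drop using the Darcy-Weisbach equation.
(a) Re = V·D/ν = 2.74·0.133/1.20e-03 = 303.68 → laminar (Re < 2300); f = 64/Re = 64/303.68 = 0.21075
(b) Darcy-Weisbach: ΔP = f·(L/D)·½ρV²/1000 = 0.21075·(66/0.133)·½·1260·2.74²/1000 = 494.7 kPa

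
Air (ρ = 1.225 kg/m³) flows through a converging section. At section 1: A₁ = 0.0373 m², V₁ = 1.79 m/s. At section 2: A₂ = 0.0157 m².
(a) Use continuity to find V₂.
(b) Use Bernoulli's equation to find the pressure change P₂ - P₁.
(a) Continuity: A₁V₁=A₂V₂ -> V₂=A₁V₁/A₂=0.0373*1.79/0.0157=4.25 m/s
(b) Bernoulli: P₂-P₁=0.5*rho*(V₁^2-V₂^2)/1000=0.5*1.225*(1.79^2-4.25^2)/1000=-0.009101 kPa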